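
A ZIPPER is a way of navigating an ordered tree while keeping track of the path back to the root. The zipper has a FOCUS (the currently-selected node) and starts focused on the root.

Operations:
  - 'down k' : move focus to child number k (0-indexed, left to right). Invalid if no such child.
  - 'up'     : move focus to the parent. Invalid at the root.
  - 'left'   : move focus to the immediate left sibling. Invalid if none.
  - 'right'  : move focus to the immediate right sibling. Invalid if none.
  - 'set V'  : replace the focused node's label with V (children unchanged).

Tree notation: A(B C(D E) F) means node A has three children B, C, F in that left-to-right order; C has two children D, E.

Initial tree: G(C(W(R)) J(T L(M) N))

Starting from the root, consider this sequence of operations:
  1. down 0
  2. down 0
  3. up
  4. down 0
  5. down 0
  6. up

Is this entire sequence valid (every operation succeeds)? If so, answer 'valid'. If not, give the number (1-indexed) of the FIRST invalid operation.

Step 1 (down 0): focus=C path=0 depth=1 children=['W'] left=[] right=['J'] parent=G
Step 2 (down 0): focus=W path=0/0 depth=2 children=['R'] left=[] right=[] parent=C
Step 3 (up): focus=C path=0 depth=1 children=['W'] left=[] right=['J'] parent=G
Step 4 (down 0): focus=W path=0/0 depth=2 children=['R'] left=[] right=[] parent=C
Step 5 (down 0): focus=R path=0/0/0 depth=3 children=[] left=[] right=[] parent=W
Step 6 (up): focus=W path=0/0 depth=2 children=['R'] left=[] right=[] parent=C

Answer: valid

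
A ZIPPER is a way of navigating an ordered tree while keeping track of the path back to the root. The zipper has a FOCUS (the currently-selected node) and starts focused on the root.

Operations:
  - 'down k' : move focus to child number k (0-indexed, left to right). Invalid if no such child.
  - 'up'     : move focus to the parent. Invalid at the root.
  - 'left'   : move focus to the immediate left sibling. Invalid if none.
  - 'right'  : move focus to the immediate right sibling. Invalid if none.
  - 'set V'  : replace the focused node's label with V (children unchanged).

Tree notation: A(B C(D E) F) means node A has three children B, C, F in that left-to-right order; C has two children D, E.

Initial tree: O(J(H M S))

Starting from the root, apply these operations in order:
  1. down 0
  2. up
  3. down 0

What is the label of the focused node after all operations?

Step 1 (down 0): focus=J path=0 depth=1 children=['H', 'M', 'S'] left=[] right=[] parent=O
Step 2 (up): focus=O path=root depth=0 children=['J'] (at root)
Step 3 (down 0): focus=J path=0 depth=1 children=['H', 'M', 'S'] left=[] right=[] parent=O

Answer: J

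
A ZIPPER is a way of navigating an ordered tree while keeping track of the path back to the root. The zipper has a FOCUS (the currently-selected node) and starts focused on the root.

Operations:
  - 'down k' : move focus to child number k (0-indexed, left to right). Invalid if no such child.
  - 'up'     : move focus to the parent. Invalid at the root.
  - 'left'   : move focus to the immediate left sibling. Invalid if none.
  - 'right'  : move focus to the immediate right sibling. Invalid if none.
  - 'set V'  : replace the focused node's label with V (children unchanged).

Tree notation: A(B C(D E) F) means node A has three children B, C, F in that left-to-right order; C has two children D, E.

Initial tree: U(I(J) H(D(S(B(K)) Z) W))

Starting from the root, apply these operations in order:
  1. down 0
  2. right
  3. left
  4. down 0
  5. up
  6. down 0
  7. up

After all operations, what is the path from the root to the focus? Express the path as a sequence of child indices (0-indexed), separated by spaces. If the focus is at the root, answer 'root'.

Answer: 0

Derivation:
Step 1 (down 0): focus=I path=0 depth=1 children=['J'] left=[] right=['H'] parent=U
Step 2 (right): focus=H path=1 depth=1 children=['D', 'W'] left=['I'] right=[] parent=U
Step 3 (left): focus=I path=0 depth=1 children=['J'] left=[] right=['H'] parent=U
Step 4 (down 0): focus=J path=0/0 depth=2 children=[] left=[] right=[] parent=I
Step 5 (up): focus=I path=0 depth=1 children=['J'] left=[] right=['H'] parent=U
Step 6 (down 0): focus=J path=0/0 depth=2 children=[] left=[] right=[] parent=I
Step 7 (up): focus=I path=0 depth=1 children=['J'] left=[] right=['H'] parent=U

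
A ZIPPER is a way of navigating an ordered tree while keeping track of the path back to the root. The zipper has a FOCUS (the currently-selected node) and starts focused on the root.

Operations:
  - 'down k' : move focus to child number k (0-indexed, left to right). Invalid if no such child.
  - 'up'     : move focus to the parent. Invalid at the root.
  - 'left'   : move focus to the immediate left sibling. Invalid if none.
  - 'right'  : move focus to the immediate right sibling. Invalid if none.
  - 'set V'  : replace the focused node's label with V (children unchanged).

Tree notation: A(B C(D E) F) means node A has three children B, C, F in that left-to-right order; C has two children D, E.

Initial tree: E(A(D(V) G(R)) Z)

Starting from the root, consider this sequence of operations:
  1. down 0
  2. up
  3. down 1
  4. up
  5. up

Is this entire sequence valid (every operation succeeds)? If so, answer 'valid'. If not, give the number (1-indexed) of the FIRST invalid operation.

Step 1 (down 0): focus=A path=0 depth=1 children=['D', 'G'] left=[] right=['Z'] parent=E
Step 2 (up): focus=E path=root depth=0 children=['A', 'Z'] (at root)
Step 3 (down 1): focus=Z path=1 depth=1 children=[] left=['A'] right=[] parent=E
Step 4 (up): focus=E path=root depth=0 children=['A', 'Z'] (at root)
Step 5 (up): INVALID

Answer: 5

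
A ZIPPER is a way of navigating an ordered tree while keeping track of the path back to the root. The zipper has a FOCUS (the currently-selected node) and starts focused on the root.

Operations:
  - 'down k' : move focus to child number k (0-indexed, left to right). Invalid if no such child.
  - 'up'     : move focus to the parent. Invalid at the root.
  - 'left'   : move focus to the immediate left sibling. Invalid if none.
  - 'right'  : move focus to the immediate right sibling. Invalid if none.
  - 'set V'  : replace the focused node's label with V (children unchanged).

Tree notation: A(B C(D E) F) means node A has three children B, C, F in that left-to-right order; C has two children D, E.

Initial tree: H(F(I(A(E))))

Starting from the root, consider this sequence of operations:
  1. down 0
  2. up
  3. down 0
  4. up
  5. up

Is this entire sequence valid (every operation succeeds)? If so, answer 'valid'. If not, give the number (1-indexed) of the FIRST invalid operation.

Answer: 5

Derivation:
Step 1 (down 0): focus=F path=0 depth=1 children=['I'] left=[] right=[] parent=H
Step 2 (up): focus=H path=root depth=0 children=['F'] (at root)
Step 3 (down 0): focus=F path=0 depth=1 children=['I'] left=[] right=[] parent=H
Step 4 (up): focus=H path=root depth=0 children=['F'] (at root)
Step 5 (up): INVALID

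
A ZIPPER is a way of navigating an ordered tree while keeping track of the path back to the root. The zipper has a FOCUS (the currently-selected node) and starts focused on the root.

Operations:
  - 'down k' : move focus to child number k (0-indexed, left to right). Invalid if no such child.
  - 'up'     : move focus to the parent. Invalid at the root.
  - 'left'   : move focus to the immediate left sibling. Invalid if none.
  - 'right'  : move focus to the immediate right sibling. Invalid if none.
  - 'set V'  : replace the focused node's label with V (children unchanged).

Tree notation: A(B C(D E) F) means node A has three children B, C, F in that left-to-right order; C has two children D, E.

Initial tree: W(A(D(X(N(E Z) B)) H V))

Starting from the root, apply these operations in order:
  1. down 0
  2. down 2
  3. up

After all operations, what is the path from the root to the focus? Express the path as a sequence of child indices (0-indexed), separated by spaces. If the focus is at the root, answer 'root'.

Step 1 (down 0): focus=A path=0 depth=1 children=['D', 'H', 'V'] left=[] right=[] parent=W
Step 2 (down 2): focus=V path=0/2 depth=2 children=[] left=['D', 'H'] right=[] parent=A
Step 3 (up): focus=A path=0 depth=1 children=['D', 'H', 'V'] left=[] right=[] parent=W

Answer: 0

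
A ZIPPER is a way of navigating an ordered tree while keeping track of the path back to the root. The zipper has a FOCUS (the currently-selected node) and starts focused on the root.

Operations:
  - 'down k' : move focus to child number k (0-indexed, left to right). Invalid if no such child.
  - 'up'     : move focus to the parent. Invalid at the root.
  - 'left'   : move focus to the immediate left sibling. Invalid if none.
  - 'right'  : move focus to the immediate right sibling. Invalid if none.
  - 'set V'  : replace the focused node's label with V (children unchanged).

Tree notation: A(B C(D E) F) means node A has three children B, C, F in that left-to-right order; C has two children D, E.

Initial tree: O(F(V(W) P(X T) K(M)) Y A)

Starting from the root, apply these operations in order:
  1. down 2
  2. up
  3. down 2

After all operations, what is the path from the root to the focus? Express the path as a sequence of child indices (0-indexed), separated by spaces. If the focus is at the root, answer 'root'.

Answer: 2

Derivation:
Step 1 (down 2): focus=A path=2 depth=1 children=[] left=['F', 'Y'] right=[] parent=O
Step 2 (up): focus=O path=root depth=0 children=['F', 'Y', 'A'] (at root)
Step 3 (down 2): focus=A path=2 depth=1 children=[] left=['F', 'Y'] right=[] parent=O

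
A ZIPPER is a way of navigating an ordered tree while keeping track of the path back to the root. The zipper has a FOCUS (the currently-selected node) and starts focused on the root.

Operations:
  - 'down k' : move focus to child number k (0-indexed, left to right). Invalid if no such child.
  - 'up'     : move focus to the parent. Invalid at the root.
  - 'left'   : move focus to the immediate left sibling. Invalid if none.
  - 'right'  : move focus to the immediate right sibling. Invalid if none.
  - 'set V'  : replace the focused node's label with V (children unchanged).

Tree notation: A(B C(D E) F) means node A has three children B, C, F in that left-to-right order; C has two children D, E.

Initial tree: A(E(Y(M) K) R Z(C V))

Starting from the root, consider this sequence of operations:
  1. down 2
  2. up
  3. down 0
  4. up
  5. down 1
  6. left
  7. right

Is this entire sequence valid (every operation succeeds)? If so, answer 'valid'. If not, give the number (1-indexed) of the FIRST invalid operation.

Step 1 (down 2): focus=Z path=2 depth=1 children=['C', 'V'] left=['E', 'R'] right=[] parent=A
Step 2 (up): focus=A path=root depth=0 children=['E', 'R', 'Z'] (at root)
Step 3 (down 0): focus=E path=0 depth=1 children=['Y', 'K'] left=[] right=['R', 'Z'] parent=A
Step 4 (up): focus=A path=root depth=0 children=['E', 'R', 'Z'] (at root)
Step 5 (down 1): focus=R path=1 depth=1 children=[] left=['E'] right=['Z'] parent=A
Step 6 (left): focus=E path=0 depth=1 children=['Y', 'K'] left=[] right=['R', 'Z'] parent=A
Step 7 (right): focus=R path=1 depth=1 children=[] left=['E'] right=['Z'] parent=A

Answer: valid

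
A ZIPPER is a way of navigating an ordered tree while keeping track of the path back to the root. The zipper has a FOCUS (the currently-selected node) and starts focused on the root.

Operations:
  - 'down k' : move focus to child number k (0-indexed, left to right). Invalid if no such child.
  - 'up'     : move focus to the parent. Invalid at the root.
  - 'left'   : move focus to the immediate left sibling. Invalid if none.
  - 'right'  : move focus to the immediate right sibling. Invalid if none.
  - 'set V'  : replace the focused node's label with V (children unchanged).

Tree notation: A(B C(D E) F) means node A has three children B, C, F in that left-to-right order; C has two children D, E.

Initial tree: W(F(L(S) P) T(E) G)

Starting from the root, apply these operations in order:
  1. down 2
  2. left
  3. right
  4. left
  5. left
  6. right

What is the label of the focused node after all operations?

Answer: T

Derivation:
Step 1 (down 2): focus=G path=2 depth=1 children=[] left=['F', 'T'] right=[] parent=W
Step 2 (left): focus=T path=1 depth=1 children=['E'] left=['F'] right=['G'] parent=W
Step 3 (right): focus=G path=2 depth=1 children=[] left=['F', 'T'] right=[] parent=W
Step 4 (left): focus=T path=1 depth=1 children=['E'] left=['F'] right=['G'] parent=W
Step 5 (left): focus=F path=0 depth=1 children=['L', 'P'] left=[] right=['T', 'G'] parent=W
Step 6 (right): focus=T path=1 depth=1 children=['E'] left=['F'] right=['G'] parent=W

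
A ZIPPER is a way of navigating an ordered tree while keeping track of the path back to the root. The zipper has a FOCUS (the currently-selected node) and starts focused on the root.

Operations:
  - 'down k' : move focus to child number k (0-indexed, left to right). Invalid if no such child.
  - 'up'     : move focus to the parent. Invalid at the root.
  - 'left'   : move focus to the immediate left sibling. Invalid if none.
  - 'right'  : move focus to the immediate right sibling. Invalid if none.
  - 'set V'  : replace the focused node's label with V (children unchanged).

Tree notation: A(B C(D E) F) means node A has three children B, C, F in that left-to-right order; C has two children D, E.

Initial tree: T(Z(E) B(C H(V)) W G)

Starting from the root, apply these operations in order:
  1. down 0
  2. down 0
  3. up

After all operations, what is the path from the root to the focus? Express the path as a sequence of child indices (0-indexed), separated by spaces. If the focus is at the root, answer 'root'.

Step 1 (down 0): focus=Z path=0 depth=1 children=['E'] left=[] right=['B', 'W', 'G'] parent=T
Step 2 (down 0): focus=E path=0/0 depth=2 children=[] left=[] right=[] parent=Z
Step 3 (up): focus=Z path=0 depth=1 children=['E'] left=[] right=['B', 'W', 'G'] parent=T

Answer: 0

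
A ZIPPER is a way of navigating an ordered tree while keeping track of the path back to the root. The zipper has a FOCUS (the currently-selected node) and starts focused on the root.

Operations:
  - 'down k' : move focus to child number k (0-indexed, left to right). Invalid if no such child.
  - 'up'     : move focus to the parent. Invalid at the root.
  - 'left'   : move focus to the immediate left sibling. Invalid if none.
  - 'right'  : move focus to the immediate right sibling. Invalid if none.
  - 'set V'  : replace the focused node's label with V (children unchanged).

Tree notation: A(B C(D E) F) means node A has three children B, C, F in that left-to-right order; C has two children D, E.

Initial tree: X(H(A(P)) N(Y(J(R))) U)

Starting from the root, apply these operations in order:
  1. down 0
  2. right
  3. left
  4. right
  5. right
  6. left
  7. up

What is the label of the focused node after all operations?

Step 1 (down 0): focus=H path=0 depth=1 children=['A'] left=[] right=['N', 'U'] parent=X
Step 2 (right): focus=N path=1 depth=1 children=['Y'] left=['H'] right=['U'] parent=X
Step 3 (left): focus=H path=0 depth=1 children=['A'] left=[] right=['N', 'U'] parent=X
Step 4 (right): focus=N path=1 depth=1 children=['Y'] left=['H'] right=['U'] parent=X
Step 5 (right): focus=U path=2 depth=1 children=[] left=['H', 'N'] right=[] parent=X
Step 6 (left): focus=N path=1 depth=1 children=['Y'] left=['H'] right=['U'] parent=X
Step 7 (up): focus=X path=root depth=0 children=['H', 'N', 'U'] (at root)

Answer: X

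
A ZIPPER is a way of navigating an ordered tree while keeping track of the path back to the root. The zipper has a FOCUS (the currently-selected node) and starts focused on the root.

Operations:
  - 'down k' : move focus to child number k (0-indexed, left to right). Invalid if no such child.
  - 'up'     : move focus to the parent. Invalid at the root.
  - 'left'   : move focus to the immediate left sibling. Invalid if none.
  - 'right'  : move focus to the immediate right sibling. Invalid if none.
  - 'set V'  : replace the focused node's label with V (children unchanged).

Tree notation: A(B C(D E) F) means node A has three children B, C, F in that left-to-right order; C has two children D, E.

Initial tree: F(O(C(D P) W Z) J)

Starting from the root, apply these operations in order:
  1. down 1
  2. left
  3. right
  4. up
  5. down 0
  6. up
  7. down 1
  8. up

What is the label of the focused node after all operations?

Step 1 (down 1): focus=J path=1 depth=1 children=[] left=['O'] right=[] parent=F
Step 2 (left): focus=O path=0 depth=1 children=['C', 'W', 'Z'] left=[] right=['J'] parent=F
Step 3 (right): focus=J path=1 depth=1 children=[] left=['O'] right=[] parent=F
Step 4 (up): focus=F path=root depth=0 children=['O', 'J'] (at root)
Step 5 (down 0): focus=O path=0 depth=1 children=['C', 'W', 'Z'] left=[] right=['J'] parent=F
Step 6 (up): focus=F path=root depth=0 children=['O', 'J'] (at root)
Step 7 (down 1): focus=J path=1 depth=1 children=[] left=['O'] right=[] parent=F
Step 8 (up): focus=F path=root depth=0 children=['O', 'J'] (at root)

Answer: F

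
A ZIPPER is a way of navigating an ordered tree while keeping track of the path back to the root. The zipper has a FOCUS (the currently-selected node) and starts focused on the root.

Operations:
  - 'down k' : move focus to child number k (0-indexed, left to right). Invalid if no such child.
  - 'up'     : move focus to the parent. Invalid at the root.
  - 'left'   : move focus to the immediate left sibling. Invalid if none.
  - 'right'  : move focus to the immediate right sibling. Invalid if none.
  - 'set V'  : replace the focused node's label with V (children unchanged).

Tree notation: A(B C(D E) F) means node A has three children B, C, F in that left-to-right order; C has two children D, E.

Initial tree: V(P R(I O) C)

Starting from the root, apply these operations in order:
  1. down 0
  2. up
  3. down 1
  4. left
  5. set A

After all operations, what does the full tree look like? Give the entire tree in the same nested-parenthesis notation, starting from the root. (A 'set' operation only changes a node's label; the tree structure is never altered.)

Step 1 (down 0): focus=P path=0 depth=1 children=[] left=[] right=['R', 'C'] parent=V
Step 2 (up): focus=V path=root depth=0 children=['P', 'R', 'C'] (at root)
Step 3 (down 1): focus=R path=1 depth=1 children=['I', 'O'] left=['P'] right=['C'] parent=V
Step 4 (left): focus=P path=0 depth=1 children=[] left=[] right=['R', 'C'] parent=V
Step 5 (set A): focus=A path=0 depth=1 children=[] left=[] right=['R', 'C'] parent=V

Answer: V(A R(I O) C)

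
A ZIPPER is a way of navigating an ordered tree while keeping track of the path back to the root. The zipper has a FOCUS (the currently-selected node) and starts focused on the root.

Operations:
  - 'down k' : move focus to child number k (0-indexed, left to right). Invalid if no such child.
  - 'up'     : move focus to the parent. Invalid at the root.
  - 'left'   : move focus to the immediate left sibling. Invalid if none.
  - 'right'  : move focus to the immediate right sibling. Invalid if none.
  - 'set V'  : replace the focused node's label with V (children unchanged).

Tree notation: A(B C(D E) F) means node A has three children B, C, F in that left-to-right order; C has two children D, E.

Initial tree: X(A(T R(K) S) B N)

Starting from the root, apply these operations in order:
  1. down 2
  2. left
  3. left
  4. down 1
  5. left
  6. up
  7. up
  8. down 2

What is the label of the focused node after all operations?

Step 1 (down 2): focus=N path=2 depth=1 children=[] left=['A', 'B'] right=[] parent=X
Step 2 (left): focus=B path=1 depth=1 children=[] left=['A'] right=['N'] parent=X
Step 3 (left): focus=A path=0 depth=1 children=['T', 'R', 'S'] left=[] right=['B', 'N'] parent=X
Step 4 (down 1): focus=R path=0/1 depth=2 children=['K'] left=['T'] right=['S'] parent=A
Step 5 (left): focus=T path=0/0 depth=2 children=[] left=[] right=['R', 'S'] parent=A
Step 6 (up): focus=A path=0 depth=1 children=['T', 'R', 'S'] left=[] right=['B', 'N'] parent=X
Step 7 (up): focus=X path=root depth=0 children=['A', 'B', 'N'] (at root)
Step 8 (down 2): focus=N path=2 depth=1 children=[] left=['A', 'B'] right=[] parent=X

Answer: N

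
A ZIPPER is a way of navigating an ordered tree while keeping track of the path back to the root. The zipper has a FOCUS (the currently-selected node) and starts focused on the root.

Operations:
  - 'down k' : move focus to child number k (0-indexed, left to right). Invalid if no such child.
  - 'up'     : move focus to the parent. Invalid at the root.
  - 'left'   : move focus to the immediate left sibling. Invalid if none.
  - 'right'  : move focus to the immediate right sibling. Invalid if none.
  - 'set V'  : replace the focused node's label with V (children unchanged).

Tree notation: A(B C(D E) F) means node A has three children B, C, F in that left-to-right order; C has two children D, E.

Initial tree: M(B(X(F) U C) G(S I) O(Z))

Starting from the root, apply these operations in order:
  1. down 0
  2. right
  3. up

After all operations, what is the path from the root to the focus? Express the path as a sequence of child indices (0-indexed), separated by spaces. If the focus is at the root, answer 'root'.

Step 1 (down 0): focus=B path=0 depth=1 children=['X', 'U', 'C'] left=[] right=['G', 'O'] parent=M
Step 2 (right): focus=G path=1 depth=1 children=['S', 'I'] left=['B'] right=['O'] parent=M
Step 3 (up): focus=M path=root depth=0 children=['B', 'G', 'O'] (at root)

Answer: root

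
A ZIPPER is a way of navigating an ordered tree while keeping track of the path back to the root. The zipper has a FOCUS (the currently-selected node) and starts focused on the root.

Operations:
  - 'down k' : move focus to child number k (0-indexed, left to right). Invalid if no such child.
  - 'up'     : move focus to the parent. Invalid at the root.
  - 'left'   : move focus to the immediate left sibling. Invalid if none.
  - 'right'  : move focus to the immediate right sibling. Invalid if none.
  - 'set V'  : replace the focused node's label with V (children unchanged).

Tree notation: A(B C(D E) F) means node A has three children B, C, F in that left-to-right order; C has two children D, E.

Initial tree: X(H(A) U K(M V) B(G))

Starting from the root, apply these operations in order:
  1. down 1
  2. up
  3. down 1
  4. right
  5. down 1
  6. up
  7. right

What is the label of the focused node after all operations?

Step 1 (down 1): focus=U path=1 depth=1 children=[] left=['H'] right=['K', 'B'] parent=X
Step 2 (up): focus=X path=root depth=0 children=['H', 'U', 'K', 'B'] (at root)
Step 3 (down 1): focus=U path=1 depth=1 children=[] left=['H'] right=['K', 'B'] parent=X
Step 4 (right): focus=K path=2 depth=1 children=['M', 'V'] left=['H', 'U'] right=['B'] parent=X
Step 5 (down 1): focus=V path=2/1 depth=2 children=[] left=['M'] right=[] parent=K
Step 6 (up): focus=K path=2 depth=1 children=['M', 'V'] left=['H', 'U'] right=['B'] parent=X
Step 7 (right): focus=B path=3 depth=1 children=['G'] left=['H', 'U', 'K'] right=[] parent=X

Answer: B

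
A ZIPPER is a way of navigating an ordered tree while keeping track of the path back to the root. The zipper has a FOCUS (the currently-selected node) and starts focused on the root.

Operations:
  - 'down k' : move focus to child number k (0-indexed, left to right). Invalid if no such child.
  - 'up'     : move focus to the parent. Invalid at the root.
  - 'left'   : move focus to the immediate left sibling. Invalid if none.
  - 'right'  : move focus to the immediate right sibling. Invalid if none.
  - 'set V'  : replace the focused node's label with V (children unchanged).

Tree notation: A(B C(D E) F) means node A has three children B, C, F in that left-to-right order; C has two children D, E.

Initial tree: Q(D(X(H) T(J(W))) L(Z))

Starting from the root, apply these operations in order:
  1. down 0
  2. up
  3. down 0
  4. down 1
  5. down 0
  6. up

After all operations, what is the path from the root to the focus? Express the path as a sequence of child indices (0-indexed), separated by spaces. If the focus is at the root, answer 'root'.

Step 1 (down 0): focus=D path=0 depth=1 children=['X', 'T'] left=[] right=['L'] parent=Q
Step 2 (up): focus=Q path=root depth=0 children=['D', 'L'] (at root)
Step 3 (down 0): focus=D path=0 depth=1 children=['X', 'T'] left=[] right=['L'] parent=Q
Step 4 (down 1): focus=T path=0/1 depth=2 children=['J'] left=['X'] right=[] parent=D
Step 5 (down 0): focus=J path=0/1/0 depth=3 children=['W'] left=[] right=[] parent=T
Step 6 (up): focus=T path=0/1 depth=2 children=['J'] left=['X'] right=[] parent=D

Answer: 0 1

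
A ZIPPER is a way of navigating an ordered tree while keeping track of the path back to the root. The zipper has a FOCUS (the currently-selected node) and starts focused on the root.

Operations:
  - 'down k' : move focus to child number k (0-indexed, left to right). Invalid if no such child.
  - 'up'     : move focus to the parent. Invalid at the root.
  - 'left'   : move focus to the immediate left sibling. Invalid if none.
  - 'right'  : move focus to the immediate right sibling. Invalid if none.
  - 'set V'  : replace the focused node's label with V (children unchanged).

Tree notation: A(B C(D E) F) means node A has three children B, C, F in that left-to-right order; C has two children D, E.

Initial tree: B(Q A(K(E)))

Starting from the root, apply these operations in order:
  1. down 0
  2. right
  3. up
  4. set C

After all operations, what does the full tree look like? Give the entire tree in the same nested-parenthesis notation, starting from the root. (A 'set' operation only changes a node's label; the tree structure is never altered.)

Answer: C(Q A(K(E)))

Derivation:
Step 1 (down 0): focus=Q path=0 depth=1 children=[] left=[] right=['A'] parent=B
Step 2 (right): focus=A path=1 depth=1 children=['K'] left=['Q'] right=[] parent=B
Step 3 (up): focus=B path=root depth=0 children=['Q', 'A'] (at root)
Step 4 (set C): focus=C path=root depth=0 children=['Q', 'A'] (at root)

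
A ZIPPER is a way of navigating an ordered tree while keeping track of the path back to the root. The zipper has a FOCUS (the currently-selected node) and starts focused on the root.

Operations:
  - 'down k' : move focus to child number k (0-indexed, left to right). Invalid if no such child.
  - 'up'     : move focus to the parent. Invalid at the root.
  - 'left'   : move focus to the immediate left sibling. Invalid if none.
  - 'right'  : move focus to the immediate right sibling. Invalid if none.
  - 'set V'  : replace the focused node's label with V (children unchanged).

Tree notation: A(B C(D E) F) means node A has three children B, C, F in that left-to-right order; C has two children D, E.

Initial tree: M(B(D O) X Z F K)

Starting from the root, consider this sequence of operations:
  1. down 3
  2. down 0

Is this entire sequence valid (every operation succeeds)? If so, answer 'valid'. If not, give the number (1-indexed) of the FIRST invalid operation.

Step 1 (down 3): focus=F path=3 depth=1 children=[] left=['B', 'X', 'Z'] right=['K'] parent=M
Step 2 (down 0): INVALID

Answer: 2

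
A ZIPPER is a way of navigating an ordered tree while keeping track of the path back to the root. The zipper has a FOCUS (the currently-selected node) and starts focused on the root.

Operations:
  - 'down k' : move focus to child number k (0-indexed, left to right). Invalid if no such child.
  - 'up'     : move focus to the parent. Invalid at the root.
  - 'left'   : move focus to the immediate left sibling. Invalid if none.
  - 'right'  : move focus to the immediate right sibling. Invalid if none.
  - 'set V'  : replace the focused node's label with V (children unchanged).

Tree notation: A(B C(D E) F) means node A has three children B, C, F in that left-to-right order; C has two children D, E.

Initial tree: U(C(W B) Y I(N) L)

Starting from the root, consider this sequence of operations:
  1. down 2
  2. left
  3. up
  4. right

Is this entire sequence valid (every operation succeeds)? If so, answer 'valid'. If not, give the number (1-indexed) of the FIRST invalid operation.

Step 1 (down 2): focus=I path=2 depth=1 children=['N'] left=['C', 'Y'] right=['L'] parent=U
Step 2 (left): focus=Y path=1 depth=1 children=[] left=['C'] right=['I', 'L'] parent=U
Step 3 (up): focus=U path=root depth=0 children=['C', 'Y', 'I', 'L'] (at root)
Step 4 (right): INVALID

Answer: 4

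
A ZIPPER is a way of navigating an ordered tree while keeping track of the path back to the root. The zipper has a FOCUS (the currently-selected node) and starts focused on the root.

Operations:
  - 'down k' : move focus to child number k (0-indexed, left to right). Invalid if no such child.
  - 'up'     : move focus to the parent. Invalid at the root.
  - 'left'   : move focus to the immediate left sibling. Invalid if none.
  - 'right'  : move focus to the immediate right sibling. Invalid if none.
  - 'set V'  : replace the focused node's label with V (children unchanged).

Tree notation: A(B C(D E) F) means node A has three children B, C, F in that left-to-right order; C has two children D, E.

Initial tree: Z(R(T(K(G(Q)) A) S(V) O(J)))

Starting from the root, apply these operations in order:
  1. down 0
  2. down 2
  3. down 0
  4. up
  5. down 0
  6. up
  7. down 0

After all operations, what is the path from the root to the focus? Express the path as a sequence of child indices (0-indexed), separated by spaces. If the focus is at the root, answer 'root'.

Answer: 0 2 0

Derivation:
Step 1 (down 0): focus=R path=0 depth=1 children=['T', 'S', 'O'] left=[] right=[] parent=Z
Step 2 (down 2): focus=O path=0/2 depth=2 children=['J'] left=['T', 'S'] right=[] parent=R
Step 3 (down 0): focus=J path=0/2/0 depth=3 children=[] left=[] right=[] parent=O
Step 4 (up): focus=O path=0/2 depth=2 children=['J'] left=['T', 'S'] right=[] parent=R
Step 5 (down 0): focus=J path=0/2/0 depth=3 children=[] left=[] right=[] parent=O
Step 6 (up): focus=O path=0/2 depth=2 children=['J'] left=['T', 'S'] right=[] parent=R
Step 7 (down 0): focus=J path=0/2/0 depth=3 children=[] left=[] right=[] parent=O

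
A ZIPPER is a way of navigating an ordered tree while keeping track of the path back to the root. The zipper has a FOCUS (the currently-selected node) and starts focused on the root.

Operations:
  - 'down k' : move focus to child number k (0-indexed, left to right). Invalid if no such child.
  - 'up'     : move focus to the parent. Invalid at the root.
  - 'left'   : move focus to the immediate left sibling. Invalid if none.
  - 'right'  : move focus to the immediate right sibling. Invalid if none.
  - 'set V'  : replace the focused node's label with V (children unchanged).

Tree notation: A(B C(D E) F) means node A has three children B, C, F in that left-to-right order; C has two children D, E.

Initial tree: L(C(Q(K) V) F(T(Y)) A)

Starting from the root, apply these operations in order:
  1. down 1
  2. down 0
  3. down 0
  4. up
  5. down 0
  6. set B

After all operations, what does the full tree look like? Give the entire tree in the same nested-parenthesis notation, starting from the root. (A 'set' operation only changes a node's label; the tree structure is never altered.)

Step 1 (down 1): focus=F path=1 depth=1 children=['T'] left=['C'] right=['A'] parent=L
Step 2 (down 0): focus=T path=1/0 depth=2 children=['Y'] left=[] right=[] parent=F
Step 3 (down 0): focus=Y path=1/0/0 depth=3 children=[] left=[] right=[] parent=T
Step 4 (up): focus=T path=1/0 depth=2 children=['Y'] left=[] right=[] parent=F
Step 5 (down 0): focus=Y path=1/0/0 depth=3 children=[] left=[] right=[] parent=T
Step 6 (set B): focus=B path=1/0/0 depth=3 children=[] left=[] right=[] parent=T

Answer: L(C(Q(K) V) F(T(B)) A)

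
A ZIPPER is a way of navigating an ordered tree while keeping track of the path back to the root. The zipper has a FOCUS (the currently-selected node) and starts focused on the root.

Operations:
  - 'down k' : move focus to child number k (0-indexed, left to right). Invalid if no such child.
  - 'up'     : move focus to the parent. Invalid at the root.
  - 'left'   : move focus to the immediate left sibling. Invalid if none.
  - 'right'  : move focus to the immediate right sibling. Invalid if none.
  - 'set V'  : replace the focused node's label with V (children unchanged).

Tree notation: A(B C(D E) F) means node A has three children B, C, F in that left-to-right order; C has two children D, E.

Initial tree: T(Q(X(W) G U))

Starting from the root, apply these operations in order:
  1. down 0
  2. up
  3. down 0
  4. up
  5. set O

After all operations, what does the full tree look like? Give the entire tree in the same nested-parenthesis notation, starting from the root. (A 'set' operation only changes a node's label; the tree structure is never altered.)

Answer: O(Q(X(W) G U))

Derivation:
Step 1 (down 0): focus=Q path=0 depth=1 children=['X', 'G', 'U'] left=[] right=[] parent=T
Step 2 (up): focus=T path=root depth=0 children=['Q'] (at root)
Step 3 (down 0): focus=Q path=0 depth=1 children=['X', 'G', 'U'] left=[] right=[] parent=T
Step 4 (up): focus=T path=root depth=0 children=['Q'] (at root)
Step 5 (set O): focus=O path=root depth=0 children=['Q'] (at root)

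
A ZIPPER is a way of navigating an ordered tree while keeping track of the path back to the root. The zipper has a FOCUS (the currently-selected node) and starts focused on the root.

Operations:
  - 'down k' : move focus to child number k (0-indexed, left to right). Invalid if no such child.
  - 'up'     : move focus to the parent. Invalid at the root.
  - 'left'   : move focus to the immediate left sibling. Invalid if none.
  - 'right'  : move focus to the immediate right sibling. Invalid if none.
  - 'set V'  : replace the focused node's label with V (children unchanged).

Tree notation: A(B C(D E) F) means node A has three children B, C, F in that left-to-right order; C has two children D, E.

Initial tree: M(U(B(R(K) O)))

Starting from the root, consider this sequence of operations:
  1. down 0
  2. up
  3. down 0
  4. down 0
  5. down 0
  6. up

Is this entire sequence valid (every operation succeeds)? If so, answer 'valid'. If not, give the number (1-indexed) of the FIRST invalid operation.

Answer: valid

Derivation:
Step 1 (down 0): focus=U path=0 depth=1 children=['B'] left=[] right=[] parent=M
Step 2 (up): focus=M path=root depth=0 children=['U'] (at root)
Step 3 (down 0): focus=U path=0 depth=1 children=['B'] left=[] right=[] parent=M
Step 4 (down 0): focus=B path=0/0 depth=2 children=['R', 'O'] left=[] right=[] parent=U
Step 5 (down 0): focus=R path=0/0/0 depth=3 children=['K'] left=[] right=['O'] parent=B
Step 6 (up): focus=B path=0/0 depth=2 children=['R', 'O'] left=[] right=[] parent=U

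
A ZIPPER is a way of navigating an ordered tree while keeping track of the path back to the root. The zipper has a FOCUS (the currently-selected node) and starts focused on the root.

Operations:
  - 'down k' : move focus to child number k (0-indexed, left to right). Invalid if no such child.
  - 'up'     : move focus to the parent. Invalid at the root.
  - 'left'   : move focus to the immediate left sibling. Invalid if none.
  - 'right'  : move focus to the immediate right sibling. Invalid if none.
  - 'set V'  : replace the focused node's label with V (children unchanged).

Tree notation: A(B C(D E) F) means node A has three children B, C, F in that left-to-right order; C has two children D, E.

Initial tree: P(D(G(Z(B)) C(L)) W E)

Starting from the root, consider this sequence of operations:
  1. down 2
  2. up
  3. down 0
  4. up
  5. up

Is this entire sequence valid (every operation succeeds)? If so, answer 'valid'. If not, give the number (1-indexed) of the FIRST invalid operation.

Answer: 5

Derivation:
Step 1 (down 2): focus=E path=2 depth=1 children=[] left=['D', 'W'] right=[] parent=P
Step 2 (up): focus=P path=root depth=0 children=['D', 'W', 'E'] (at root)
Step 3 (down 0): focus=D path=0 depth=1 children=['G', 'C'] left=[] right=['W', 'E'] parent=P
Step 4 (up): focus=P path=root depth=0 children=['D', 'W', 'E'] (at root)
Step 5 (up): INVALID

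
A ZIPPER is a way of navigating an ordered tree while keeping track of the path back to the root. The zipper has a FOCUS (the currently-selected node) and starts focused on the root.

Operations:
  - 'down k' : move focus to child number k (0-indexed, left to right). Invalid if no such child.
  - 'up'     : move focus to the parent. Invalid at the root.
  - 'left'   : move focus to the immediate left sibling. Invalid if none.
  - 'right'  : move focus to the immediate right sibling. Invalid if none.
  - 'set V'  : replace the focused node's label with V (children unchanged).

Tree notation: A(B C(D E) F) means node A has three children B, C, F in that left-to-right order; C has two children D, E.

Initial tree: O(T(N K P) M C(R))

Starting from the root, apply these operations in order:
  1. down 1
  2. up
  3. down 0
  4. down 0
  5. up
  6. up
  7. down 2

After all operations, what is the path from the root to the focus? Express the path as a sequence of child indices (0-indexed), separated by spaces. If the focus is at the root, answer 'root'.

Answer: 2

Derivation:
Step 1 (down 1): focus=M path=1 depth=1 children=[] left=['T'] right=['C'] parent=O
Step 2 (up): focus=O path=root depth=0 children=['T', 'M', 'C'] (at root)
Step 3 (down 0): focus=T path=0 depth=1 children=['N', 'K', 'P'] left=[] right=['M', 'C'] parent=O
Step 4 (down 0): focus=N path=0/0 depth=2 children=[] left=[] right=['K', 'P'] parent=T
Step 5 (up): focus=T path=0 depth=1 children=['N', 'K', 'P'] left=[] right=['M', 'C'] parent=O
Step 6 (up): focus=O path=root depth=0 children=['T', 'M', 'C'] (at root)
Step 7 (down 2): focus=C path=2 depth=1 children=['R'] left=['T', 'M'] right=[] parent=O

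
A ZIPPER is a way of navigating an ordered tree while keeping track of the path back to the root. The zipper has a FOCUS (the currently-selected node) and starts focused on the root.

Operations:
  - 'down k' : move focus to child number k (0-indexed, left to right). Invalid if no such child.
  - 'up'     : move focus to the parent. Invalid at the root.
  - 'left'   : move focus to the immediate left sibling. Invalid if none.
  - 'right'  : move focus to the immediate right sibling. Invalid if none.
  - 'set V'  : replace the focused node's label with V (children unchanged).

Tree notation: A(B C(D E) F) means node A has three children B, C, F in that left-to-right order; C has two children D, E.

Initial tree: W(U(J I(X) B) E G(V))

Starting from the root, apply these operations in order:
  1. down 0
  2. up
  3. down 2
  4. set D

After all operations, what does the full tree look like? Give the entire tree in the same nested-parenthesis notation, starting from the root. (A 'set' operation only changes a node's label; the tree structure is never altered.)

Answer: W(U(J I(X) B) E D(V))

Derivation:
Step 1 (down 0): focus=U path=0 depth=1 children=['J', 'I', 'B'] left=[] right=['E', 'G'] parent=W
Step 2 (up): focus=W path=root depth=0 children=['U', 'E', 'G'] (at root)
Step 3 (down 2): focus=G path=2 depth=1 children=['V'] left=['U', 'E'] right=[] parent=W
Step 4 (set D): focus=D path=2 depth=1 children=['V'] left=['U', 'E'] right=[] parent=W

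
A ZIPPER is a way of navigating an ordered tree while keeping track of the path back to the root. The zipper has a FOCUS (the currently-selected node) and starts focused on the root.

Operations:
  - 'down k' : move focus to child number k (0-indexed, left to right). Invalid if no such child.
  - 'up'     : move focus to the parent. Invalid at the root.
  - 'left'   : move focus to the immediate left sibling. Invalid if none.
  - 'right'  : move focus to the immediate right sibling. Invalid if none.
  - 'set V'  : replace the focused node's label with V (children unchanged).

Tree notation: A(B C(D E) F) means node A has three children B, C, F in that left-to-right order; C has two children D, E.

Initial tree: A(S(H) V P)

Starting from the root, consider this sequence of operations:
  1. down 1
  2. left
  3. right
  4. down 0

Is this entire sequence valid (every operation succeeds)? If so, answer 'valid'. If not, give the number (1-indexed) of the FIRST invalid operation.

Step 1 (down 1): focus=V path=1 depth=1 children=[] left=['S'] right=['P'] parent=A
Step 2 (left): focus=S path=0 depth=1 children=['H'] left=[] right=['V', 'P'] parent=A
Step 3 (right): focus=V path=1 depth=1 children=[] left=['S'] right=['P'] parent=A
Step 4 (down 0): INVALID

Answer: 4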